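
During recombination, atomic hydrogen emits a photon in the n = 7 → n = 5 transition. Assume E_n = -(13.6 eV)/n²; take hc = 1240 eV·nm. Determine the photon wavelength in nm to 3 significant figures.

4650 nm

ΔE = 13.60 × (1/5² − 1/7²) = 13.60 × 0.01959 = 0.2664 eV.
λ = hc/ΔE = 1240 / 0.2664 = 4650 nm.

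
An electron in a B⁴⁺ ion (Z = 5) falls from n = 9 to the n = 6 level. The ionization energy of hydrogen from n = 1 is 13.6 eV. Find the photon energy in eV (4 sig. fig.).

The Bohr energies scale as Z², so for Z = 5: E_n = −340.0/n² eV.
E_9 = −340.0/81 = −4.198 eV and E_6 = −340.0/36 = −9.444 eV.
The photon energy is |E_9 − E_6| = 5.247 eV.

5.247 eV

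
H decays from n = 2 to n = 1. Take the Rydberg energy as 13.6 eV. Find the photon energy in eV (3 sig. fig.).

10.2 eV

E_2 = −13.60/4 = −3.400 eV and E_1 = −13.60/1 = −13.60 eV.
The photon energy is |E_2 − E_1| = 10.2 eV.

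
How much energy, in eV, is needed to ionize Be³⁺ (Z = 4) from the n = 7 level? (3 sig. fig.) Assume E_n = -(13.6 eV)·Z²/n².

E_n = −13.6 Z²/n² = −217.6/n² eV for Z = 4.
E_7 = −217.6/49 = −4.44 eV, so ionization (to E = 0) requires 4.44 eV.

4.44 eV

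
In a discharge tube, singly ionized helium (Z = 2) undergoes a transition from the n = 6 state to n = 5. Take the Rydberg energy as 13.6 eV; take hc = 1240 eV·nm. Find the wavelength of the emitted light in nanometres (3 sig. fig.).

For Z = 2 the level energies scale as Z², so the effective Rydberg energy is 13.6 × 4 = 54.40 eV.
ΔE = 54.40 × (1/5² − 1/6²) = 54.40 × 0.01222 = 0.6649 eV.
λ = hc/ΔE = 1240 / 0.6649 = 1860 nm.

1860 nm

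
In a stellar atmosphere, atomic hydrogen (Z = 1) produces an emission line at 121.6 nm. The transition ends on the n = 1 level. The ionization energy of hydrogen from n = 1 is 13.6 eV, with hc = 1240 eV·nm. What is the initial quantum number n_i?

The photon energy is ΔE = hc/λ = 1240 / 121.6 = 10.20 eV.
With Z = 1, ΔE = 13.60 × (1/n_f² − 1/n_i²), so 1/n_f² − 1/n_i² = 0.7498.
With n_f = 1: 1/n_i² = 1/1 − 0.7498 = 0.2502, so n_i ≈ 2.00.

n_i = 2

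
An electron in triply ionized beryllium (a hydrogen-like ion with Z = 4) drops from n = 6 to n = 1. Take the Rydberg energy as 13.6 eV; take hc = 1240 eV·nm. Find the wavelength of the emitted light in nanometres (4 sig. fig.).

5.861 nm

For Z = 4 the level energies scale as Z², so the effective Rydberg energy is 13.6 × 16 = 217.6 eV.
ΔE = 217.6 × (1/1² − 1/6²) = 217.6 × 0.9722 = 211.6 eV.
λ = hc/ΔE = 1240 / 211.6 = 5.861 nm.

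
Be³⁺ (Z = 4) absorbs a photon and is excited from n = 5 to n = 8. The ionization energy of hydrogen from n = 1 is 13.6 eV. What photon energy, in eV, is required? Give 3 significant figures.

5.30 eV

The Bohr energies scale as Z², so for Z = 4: E_n = −217.6/n² eV.
E_8 = −217.6/64 = −3.400 eV and E_5 = −217.6/25 = −8.704 eV.
The photon energy is |E_8 − E_5| = 5.30 eV.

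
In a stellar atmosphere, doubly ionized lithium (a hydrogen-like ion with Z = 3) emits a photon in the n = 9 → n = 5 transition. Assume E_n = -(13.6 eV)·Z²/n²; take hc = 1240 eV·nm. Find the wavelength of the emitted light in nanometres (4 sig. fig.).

For Z = 3 the level energies scale as Z², so the effective Rydberg energy is 13.6 × 9 = 122.4 eV.
ΔE = 122.4 × (1/5² − 1/9²) = 122.4 × 0.02765 = 3.385 eV.
λ = hc/ΔE = 1240 / 3.385 = 366.3 nm.

366.3 nm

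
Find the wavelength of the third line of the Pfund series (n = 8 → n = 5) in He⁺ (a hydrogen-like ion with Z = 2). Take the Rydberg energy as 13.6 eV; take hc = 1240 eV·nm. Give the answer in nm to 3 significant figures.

The Pfund series terminates on n_f = 5; the third line has n_i = 5+3 = 8.
ΔE = 54.40 × (1/5² − 1/8²) = 1.326 eV.
λ = 1240 / 1.326 = 935 nm.

935 nm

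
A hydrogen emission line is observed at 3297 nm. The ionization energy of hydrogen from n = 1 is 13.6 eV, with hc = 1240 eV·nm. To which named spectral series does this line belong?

Pfund

ΔE = 1240/3297 = 0.3761 eV.
This matches 13.6 × (1/5² − 1/9²), so n_f = 5: the Pfund series.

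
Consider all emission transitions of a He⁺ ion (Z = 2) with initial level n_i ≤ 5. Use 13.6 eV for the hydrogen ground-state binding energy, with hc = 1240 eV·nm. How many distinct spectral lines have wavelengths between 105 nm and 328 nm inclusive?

4

Enumerate all n_i → n_f pairs with 1 ≤ n_f < n_i ≤ 5 and compute λ = 1240 / [13.6·4·(1/n_f² − 1/n_i²)].
Lines falling in [105, 328] nm: 5→2 (108.5 nm), 4→2 (121.6 nm), 3→2 (164.1 nm), 5→3 (320.5 nm).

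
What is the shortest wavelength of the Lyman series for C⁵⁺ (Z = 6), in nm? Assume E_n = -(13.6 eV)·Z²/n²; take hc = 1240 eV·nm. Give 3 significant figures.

2.53 nm

The Lyman series has lower level n_f = 1; the series limit corresponds to n_i → ∞.
ΔE_max = 13.6 × 36 / 1² = 489.6 eV.
λ_min = 1240 / 489.6 = 2.53 nm.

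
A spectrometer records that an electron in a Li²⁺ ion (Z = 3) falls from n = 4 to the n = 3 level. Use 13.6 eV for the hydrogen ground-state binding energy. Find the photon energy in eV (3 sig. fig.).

The Bohr energies scale as Z², so for Z = 3: E_n = −122.4/n² eV.
E_4 = −122.4/16 = −7.650 eV and E_3 = −122.4/9 = −13.60 eV.
The photon energy is |E_4 − E_3| = 5.95 eV.

5.95 eV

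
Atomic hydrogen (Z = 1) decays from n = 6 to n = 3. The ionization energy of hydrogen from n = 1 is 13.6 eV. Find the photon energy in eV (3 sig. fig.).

E_6 = −13.60/36 = −0.3778 eV and E_3 = −13.60/9 = −1.511 eV.
The photon energy is |E_6 − E_3| = 1.13 eV.

1.13 eV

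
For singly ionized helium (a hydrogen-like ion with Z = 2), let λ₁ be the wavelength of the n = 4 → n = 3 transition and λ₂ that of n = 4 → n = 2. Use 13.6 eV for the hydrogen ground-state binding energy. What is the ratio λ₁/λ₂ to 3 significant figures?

3.86

λ ∝ 1/ΔE ∝ 1/(1/n_f² − 1/n_i²), and the Z² and hc factors cancel in the ratio.
λ₁/λ₂ = (1/2² − 1/4²)/(1/3² − 1/4²) = 0.1875/0.04861 = 3.86.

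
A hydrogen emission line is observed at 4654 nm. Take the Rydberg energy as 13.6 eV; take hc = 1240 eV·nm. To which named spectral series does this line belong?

ΔE = 1240/4654 = 0.2664 eV.
This matches 13.6 × (1/5² − 1/7²), so n_f = 5: the Pfund series.

Pfund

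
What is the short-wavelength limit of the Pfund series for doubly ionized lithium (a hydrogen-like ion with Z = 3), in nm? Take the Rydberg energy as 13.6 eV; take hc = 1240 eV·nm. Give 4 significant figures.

The Pfund series has lower level n_f = 5; the series limit corresponds to n_i → ∞.
ΔE_max = 13.6 × 9 / 5² = 4.896 eV.
λ_min = 1240 / 4.896 = 253.3 nm.

253.3 nm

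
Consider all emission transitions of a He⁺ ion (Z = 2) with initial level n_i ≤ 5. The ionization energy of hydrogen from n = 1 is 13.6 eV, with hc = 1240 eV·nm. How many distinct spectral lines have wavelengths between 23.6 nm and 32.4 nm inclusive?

4

Enumerate all n_i → n_f pairs with 1 ≤ n_f < n_i ≤ 5 and compute λ = 1240 / [13.6·4·(1/n_f² − 1/n_i²)].
Lines falling in [23.6, 32.4] nm: 5→1 (23.74 nm), 4→1 (24.31 nm), 3→1 (25.64 nm), 2→1 (30.39 nm).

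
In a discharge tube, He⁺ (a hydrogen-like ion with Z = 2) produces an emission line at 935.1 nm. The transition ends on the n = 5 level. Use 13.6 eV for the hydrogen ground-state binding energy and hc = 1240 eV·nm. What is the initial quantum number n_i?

n_i = 8

The photon energy is ΔE = hc/λ = 1240 / 935.1 = 1.326 eV.
With Z = 2, ΔE = 54.40 × (1/n_f² − 1/n_i²), so 1/n_f² − 1/n_i² = 0.02438.
With n_f = 5: 1/n_i² = 1/25 − 0.02438 = 0.01562, so n_i ≈ 8.00.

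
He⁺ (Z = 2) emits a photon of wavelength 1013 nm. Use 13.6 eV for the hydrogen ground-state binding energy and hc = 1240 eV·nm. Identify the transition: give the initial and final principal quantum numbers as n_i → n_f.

The photon energy is ΔE = hc/λ = 1240 / 1013 = 1.224 eV.
With Z = 2, ΔE = 54.40 × (1/n_f² − 1/n_i²), so 1/n_f² − 1/n_i² = 0.02250.
Trying n_f = 4 gives 1/n_i² = 0.04000, i.e. n_i ≈ 5; this pair matches.

n_i = 5, n_f = 4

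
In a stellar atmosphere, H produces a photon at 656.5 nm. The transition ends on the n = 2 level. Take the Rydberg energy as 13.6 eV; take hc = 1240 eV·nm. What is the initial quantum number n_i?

The photon energy is ΔE = hc/λ = 1240 / 656.5 = 1.889 eV.
With Z = 1, ΔE = 13.60 × (1/n_f² − 1/n_i²), so 1/n_f² − 1/n_i² = 0.1389.
With n_f = 2: 1/n_i² = 1/4 − 0.1389 = 0.1111, so n_i ≈ 3.00.

n_i = 3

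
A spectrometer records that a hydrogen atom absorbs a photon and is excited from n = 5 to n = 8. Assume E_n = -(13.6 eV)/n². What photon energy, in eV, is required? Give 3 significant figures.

0.332 eV

E_8 = −13.60/64 = −0.2125 eV and E_5 = −13.60/25 = −0.5440 eV.
The photon energy is |E_8 − E_5| = 0.332 eV.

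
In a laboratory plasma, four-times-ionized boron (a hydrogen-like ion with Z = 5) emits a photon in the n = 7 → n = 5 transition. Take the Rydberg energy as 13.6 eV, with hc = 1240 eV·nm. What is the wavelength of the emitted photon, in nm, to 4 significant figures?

186.2 nm

For Z = 5 the level energies scale as Z², so the effective Rydberg energy is 13.6 × 25 = 340.0 eV.
ΔE = 340.0 × (1/5² − 1/7²) = 340.0 × 0.01959 = 6.661 eV.
λ = hc/ΔE = 1240 / 6.661 = 186.2 nm.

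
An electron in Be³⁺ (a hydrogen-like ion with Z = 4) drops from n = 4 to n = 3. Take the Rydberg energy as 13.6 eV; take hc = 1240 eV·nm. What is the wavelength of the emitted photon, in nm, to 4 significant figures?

117.2 nm

For Z = 4 the level energies scale as Z², so the effective Rydberg energy is 13.6 × 16 = 217.6 eV.
ΔE = 217.6 × (1/3² − 1/4²) = 217.6 × 0.04861 = 10.58 eV.
λ = hc/ΔE = 1240 / 10.58 = 117.2 nm.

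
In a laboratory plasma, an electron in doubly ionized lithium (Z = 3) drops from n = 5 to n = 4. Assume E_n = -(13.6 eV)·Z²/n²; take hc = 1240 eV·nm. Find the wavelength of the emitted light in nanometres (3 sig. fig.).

450 nm

For Z = 3 the level energies scale as Z², so the effective Rydberg energy is 13.6 × 9 = 122.4 eV.
ΔE = 122.4 × (1/4² − 1/5²) = 122.4 × 0.02250 = 2.754 eV.
λ = hc/ΔE = 1240 / 2.754 = 450 nm.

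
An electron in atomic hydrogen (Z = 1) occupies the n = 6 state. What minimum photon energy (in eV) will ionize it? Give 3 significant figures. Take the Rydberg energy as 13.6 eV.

0.378 eV

E_6 = −13.60/36 = −0.378 eV, so ionization (to E = 0) requires 0.378 eV.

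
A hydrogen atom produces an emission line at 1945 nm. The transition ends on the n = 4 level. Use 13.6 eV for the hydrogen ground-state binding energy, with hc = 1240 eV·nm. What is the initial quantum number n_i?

n_i = 8

The photon energy is ΔE = hc/λ = 1240 / 1945 = 0.6375 eV.
With Z = 1, ΔE = 13.60 × (1/n_f² − 1/n_i²), so 1/n_f² − 1/n_i² = 0.04688.
With n_f = 4: 1/n_i² = 1/16 − 0.04688 = 0.01562, so n_i ≈ 8.00.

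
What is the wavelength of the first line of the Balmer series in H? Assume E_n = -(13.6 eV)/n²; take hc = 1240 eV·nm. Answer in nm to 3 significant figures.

The Balmer series terminates on n_f = 2; the first line has n_i = 2+1 = 3.
ΔE = 13.60 × (1/2² − 1/3²) = 1.889 eV.
λ = 1240 / 1.889 = 656 nm.

656 nm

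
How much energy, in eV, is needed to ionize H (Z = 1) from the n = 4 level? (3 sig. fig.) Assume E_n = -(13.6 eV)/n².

E_4 = −13.60/16 = −0.850 eV, so ionization (to E = 0) requires 0.850 eV.

0.850 eV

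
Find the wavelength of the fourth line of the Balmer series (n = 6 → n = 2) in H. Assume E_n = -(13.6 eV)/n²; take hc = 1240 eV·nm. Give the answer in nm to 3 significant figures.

410 nm

The Balmer series terminates on n_f = 2; the fourth line has n_i = 2+4 = 6.
ΔE = 13.60 × (1/2² − 1/6²) = 3.022 eV.
λ = 1240 / 3.022 = 410 nm.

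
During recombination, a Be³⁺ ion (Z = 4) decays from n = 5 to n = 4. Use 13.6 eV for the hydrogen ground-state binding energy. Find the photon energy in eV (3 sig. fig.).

The Bohr energies scale as Z², so for Z = 4: E_n = −217.6/n² eV.
E_5 = −217.6/25 = −8.704 eV and E_4 = −217.6/16 = −13.60 eV.
The photon energy is |E_5 − E_4| = 4.90 eV.

4.90 eV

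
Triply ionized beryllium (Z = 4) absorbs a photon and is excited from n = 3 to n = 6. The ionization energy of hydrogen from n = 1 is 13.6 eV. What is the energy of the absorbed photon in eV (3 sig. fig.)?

The Bohr energies scale as Z², so for Z = 4: E_n = −217.6/n² eV.
E_6 = −217.6/36 = −6.044 eV and E_3 = −217.6/9 = −24.18 eV.
The photon energy is |E_6 − E_3| = 18.1 eV.

18.1 eV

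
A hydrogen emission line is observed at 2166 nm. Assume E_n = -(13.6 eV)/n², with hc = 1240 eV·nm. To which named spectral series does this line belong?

Brackett

ΔE = 1240/2166 = 0.5725 eV.
This matches 13.6 × (1/4² − 1/7²), so n_f = 4: the Brackett series.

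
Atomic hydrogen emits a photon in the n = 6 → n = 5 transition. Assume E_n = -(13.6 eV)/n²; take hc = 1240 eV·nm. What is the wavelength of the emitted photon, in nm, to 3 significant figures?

ΔE = 13.60 × (1/5² − 1/6²) = 13.60 × 0.01222 = 0.1662 eV.
λ = hc/ΔE = 1240 / 0.1662 = 7460 nm.
This line belongs to the Pfund series.

7460 nm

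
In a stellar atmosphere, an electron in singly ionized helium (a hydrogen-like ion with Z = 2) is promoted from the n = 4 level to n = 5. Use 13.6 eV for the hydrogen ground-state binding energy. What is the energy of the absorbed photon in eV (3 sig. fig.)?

The Bohr energies scale as Z², so for Z = 2: E_n = −54.40/n² eV.
E_5 = −54.40/25 = −2.176 eV and E_4 = −54.40/16 = −3.400 eV.
The photon energy is |E_5 − E_4| = 1.22 eV.

1.22 eV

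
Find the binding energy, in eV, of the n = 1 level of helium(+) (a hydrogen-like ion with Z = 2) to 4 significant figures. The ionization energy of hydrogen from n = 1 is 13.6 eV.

54.40 eV

E_n = −13.6 Z²/n² = −54.40/n² eV for Z = 2.
E_1 = −54.40/1 = −54.40 eV, so ionization (to E = 0) requires 54.40 eV.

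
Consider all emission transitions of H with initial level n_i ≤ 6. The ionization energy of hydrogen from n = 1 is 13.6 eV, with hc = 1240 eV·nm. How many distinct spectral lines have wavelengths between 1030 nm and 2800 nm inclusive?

Enumerate all n_i → n_f pairs with 1 ≤ n_f < n_i ≤ 6 and compute λ = 1240 / [13.6·1·(1/n_f² − 1/n_i²)].
Lines falling in [1030, 2800] nm: 6→3 (1094 nm), 5→3 (1282 nm), 4→3 (1876 nm), 6→4 (2626 nm).

4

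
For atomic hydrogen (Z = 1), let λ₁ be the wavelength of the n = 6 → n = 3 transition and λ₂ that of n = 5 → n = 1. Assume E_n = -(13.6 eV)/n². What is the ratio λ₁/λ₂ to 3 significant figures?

λ ∝ 1/ΔE ∝ 1/(1/n_f² − 1/n_i²), and the Z² and hc factors cancel in the ratio.
λ₁/λ₂ = (1/1² − 1/5²)/(1/3² − 1/6²) = 0.9600/0.08333 = 11.5.

11.5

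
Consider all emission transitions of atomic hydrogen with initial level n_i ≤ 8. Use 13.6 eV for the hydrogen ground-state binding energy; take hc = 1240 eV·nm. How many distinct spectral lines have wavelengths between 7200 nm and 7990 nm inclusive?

Enumerate all n_i → n_f pairs with 1 ≤ n_f < n_i ≤ 8 and compute λ = 1240 / [13.6·1·(1/n_f² − 1/n_i²)].
Lines falling in [7200, 7990] nm: 6→5 (7460 nm), 8→6 (7503 nm).

2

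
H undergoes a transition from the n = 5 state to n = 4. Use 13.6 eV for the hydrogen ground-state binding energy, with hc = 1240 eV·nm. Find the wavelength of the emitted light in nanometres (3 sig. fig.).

ΔE = 13.60 × (1/4² − 1/5²) = 13.60 × 0.02250 = 0.3060 eV.
λ = hc/ΔE = 1240 / 0.3060 = 4050 nm.
This line belongs to the Brackett series.

4050 nm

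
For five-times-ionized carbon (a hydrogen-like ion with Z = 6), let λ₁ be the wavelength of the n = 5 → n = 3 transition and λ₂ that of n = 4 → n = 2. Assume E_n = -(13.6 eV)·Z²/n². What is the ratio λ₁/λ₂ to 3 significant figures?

λ ∝ 1/ΔE ∝ 1/(1/n_f² − 1/n_i²), and the Z² and hc factors cancel in the ratio.
λ₁/λ₂ = (1/2² − 1/4²)/(1/3² − 1/5²) = 0.1875/0.07111 = 2.64.

2.64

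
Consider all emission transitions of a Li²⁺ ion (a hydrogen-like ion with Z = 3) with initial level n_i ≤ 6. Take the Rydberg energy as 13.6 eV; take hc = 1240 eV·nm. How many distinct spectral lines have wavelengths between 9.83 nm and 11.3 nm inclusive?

Enumerate all n_i → n_f pairs with 1 ≤ n_f < n_i ≤ 6 and compute λ = 1240 / [13.6·9·(1/n_f² − 1/n_i²)].
Lines falling in [9.83, 11.3] nm: 6→1 (10.42 nm), 5→1 (10.55 nm), 4→1 (10.81 nm).

3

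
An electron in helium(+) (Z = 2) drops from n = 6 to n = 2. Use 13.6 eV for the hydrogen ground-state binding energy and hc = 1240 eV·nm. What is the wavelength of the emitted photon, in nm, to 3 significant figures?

For Z = 2 the level energies scale as Z², so the effective Rydberg energy is 13.6 × 4 = 54.40 eV.
ΔE = 54.40 × (1/2² − 1/6²) = 54.40 × 0.2222 = 12.09 eV.
λ = hc/ΔE = 1240 / 12.09 = 103 nm.

103 nm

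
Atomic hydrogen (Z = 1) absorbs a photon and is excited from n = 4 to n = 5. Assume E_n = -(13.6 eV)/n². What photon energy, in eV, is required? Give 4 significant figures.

0.3060 eV

E_5 = −13.60/25 = −0.5440 eV and E_4 = −13.60/16 = −0.8500 eV.
The photon energy is |E_5 − E_4| = 0.3060 eV.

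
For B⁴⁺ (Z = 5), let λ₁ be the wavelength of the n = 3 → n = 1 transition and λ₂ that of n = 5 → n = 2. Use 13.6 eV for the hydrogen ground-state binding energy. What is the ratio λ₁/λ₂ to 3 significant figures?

λ ∝ 1/ΔE ∝ 1/(1/n_f² − 1/n_i²), and the Z² and hc factors cancel in the ratio.
λ₁/λ₂ = (1/2² − 1/5²)/(1/1² − 1/3²) = 0.2100/0.8889 = 0.236.

0.236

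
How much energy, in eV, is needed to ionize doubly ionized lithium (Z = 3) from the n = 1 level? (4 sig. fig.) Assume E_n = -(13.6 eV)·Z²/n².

122.4 eV

E_n = −13.6 Z²/n² = −122.4/n² eV for Z = 3.
E_1 = −122.4/1 = −122.4 eV, so ionization (to E = 0) requires 122.4 eV.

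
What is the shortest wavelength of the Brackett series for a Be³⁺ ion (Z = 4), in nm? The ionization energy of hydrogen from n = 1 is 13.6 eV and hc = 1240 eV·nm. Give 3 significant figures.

91.2 nm

The Brackett series has lower level n_f = 4; the series limit corresponds to n_i → ∞.
ΔE_max = 13.6 × 16 / 4² = 13.60 eV.
λ_min = 1240 / 13.60 = 91.2 nm.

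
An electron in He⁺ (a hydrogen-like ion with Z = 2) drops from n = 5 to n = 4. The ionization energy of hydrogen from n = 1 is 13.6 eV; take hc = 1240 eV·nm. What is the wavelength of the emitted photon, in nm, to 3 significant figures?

1010 nm

For Z = 2 the level energies scale as Z², so the effective Rydberg energy is 13.6 × 4 = 54.40 eV.
ΔE = 54.40 × (1/4² − 1/5²) = 54.40 × 0.02250 = 1.224 eV.
λ = hc/ΔE = 1240 / 1.224 = 1010 nm.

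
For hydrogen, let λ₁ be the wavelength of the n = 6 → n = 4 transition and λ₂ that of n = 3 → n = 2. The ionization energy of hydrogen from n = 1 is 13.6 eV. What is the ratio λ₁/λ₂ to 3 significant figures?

4.00

λ ∝ 1/ΔE ∝ 1/(1/n_f² − 1/n_i²), and the Z² and hc factors cancel in the ratio.
λ₁/λ₂ = (1/2² − 1/3²)/(1/4² − 1/6²) = 0.1389/0.03472 = 4.00.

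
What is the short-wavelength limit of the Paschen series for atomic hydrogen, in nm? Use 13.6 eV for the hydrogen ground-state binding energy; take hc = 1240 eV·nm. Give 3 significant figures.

821 nm

The Paschen series has lower level n_f = 3; the series limit corresponds to n_i → ∞.
ΔE_max = 13.6 × 1 / 3² = 1.511 eV.
λ_min = 1240 / 1.511 = 821 nm.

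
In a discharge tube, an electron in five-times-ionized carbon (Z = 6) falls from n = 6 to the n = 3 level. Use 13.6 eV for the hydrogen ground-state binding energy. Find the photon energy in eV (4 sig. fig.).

40.80 eV

The Bohr energies scale as Z², so for Z = 6: E_n = −489.6/n² eV.
E_6 = −489.6/36 = −13.60 eV and E_3 = −489.6/9 = −54.40 eV.
The photon energy is |E_6 − E_3| = 40.80 eV.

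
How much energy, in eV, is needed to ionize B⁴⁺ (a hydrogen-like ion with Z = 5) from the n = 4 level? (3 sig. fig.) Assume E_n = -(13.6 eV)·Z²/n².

E_n = −13.6 Z²/n² = −340.0/n² eV for Z = 5.
E_4 = −340.0/16 = −21.3 eV, so ionization (to E = 0) requires 21.3 eV.

21.3 eV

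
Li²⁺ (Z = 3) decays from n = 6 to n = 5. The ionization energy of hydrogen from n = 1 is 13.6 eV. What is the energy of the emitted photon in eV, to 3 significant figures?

The Bohr energies scale as Z², so for Z = 3: E_n = −122.4/n² eV.
E_6 = −122.4/36 = −3.400 eV and E_5 = −122.4/25 = −4.896 eV.
The photon energy is |E_6 − E_5| = 1.50 eV.

1.50 eV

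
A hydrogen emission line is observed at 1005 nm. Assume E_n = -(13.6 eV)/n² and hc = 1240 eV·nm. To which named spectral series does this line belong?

Paschen

ΔE = 1240/1005 = 1.234 eV.
This matches 13.6 × (1/3² − 1/7²), so n_f = 3: the Paschen series.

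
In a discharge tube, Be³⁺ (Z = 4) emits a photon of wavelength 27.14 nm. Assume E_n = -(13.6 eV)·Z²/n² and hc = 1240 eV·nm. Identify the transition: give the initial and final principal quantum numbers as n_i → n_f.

n_i = 5, n_f = 2

The photon energy is ΔE = hc/λ = 1240 / 27.14 = 45.69 eV.
With Z = 4, ΔE = 217.6 × (1/n_f² − 1/n_i²), so 1/n_f² − 1/n_i² = 0.2100.
Trying n_f = 2 gives 1/n_i² = 0.04003, i.e. n_i ≈ 5; this pair matches.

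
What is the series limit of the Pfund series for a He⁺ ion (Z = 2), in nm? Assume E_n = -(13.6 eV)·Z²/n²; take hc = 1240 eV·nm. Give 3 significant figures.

570 nm

The Pfund series has lower level n_f = 5; the series limit corresponds to n_i → ∞.
ΔE_max = 13.6 × 4 / 5² = 2.176 eV.
λ_min = 1240 / 2.176 = 570 nm.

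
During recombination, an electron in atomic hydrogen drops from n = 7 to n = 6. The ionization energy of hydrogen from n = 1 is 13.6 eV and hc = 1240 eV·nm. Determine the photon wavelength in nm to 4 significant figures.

12370 nm

ΔE = 13.60 × (1/6² − 1/7²) = 13.60 × 0.007370 = 0.1002 eV.
λ = hc/ΔE = 1240 / 0.1002 = 12370 nm.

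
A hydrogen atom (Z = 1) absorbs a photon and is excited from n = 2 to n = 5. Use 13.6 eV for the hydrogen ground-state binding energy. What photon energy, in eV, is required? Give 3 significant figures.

2.86 eV

E_5 = −13.60/25 = −0.5440 eV and E_2 = −13.60/4 = −3.400 eV.
The photon energy is |E_5 − E_2| = 2.86 eV.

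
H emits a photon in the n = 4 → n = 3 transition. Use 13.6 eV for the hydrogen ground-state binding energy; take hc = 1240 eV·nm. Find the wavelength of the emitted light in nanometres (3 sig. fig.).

1880 nm

ΔE = 13.60 × (1/3² − 1/4²) = 13.60 × 0.04861 = 0.6611 eV.
λ = hc/ΔE = 1240 / 0.6611 = 1880 nm.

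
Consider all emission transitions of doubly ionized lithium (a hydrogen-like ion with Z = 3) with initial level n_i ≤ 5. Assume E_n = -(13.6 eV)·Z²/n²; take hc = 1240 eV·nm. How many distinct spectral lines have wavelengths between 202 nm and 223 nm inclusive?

1

Enumerate all n_i → n_f pairs with 1 ≤ n_f < n_i ≤ 5 and compute λ = 1240 / [13.6·9·(1/n_f² − 1/n_i²)].
Lines falling in [202, 223] nm: 4→3 (208.4 nm).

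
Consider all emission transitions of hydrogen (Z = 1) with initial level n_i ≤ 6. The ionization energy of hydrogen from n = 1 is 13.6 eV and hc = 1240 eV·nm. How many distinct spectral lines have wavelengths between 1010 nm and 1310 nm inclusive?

2

Enumerate all n_i → n_f pairs with 1 ≤ n_f < n_i ≤ 6 and compute λ = 1240 / [13.6·1·(1/n_f² − 1/n_i²)].
Lines falling in [1010, 1310] nm: 6→3 (1094 nm), 5→3 (1282 nm).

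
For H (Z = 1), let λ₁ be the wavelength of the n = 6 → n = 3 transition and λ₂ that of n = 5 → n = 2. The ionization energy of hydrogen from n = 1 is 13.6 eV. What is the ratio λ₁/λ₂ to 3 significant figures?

2.52

λ ∝ 1/ΔE ∝ 1/(1/n_f² − 1/n_i²), and the Z² and hc factors cancel in the ratio.
λ₁/λ₂ = (1/2² − 1/5²)/(1/3² − 1/6²) = 0.2100/0.08333 = 2.52.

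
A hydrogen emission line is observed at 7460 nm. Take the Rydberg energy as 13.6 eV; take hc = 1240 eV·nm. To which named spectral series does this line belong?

ΔE = 1240/7460 = 0.1662 eV.
This matches 13.6 × (1/5² − 1/6²), so n_f = 5: the Pfund series.

Pfund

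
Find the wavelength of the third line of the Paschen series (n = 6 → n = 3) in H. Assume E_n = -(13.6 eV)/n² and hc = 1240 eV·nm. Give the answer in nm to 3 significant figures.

1090 nm

The Paschen series terminates on n_f = 3; the third line has n_i = 3+3 = 6.
ΔE = 13.60 × (1/3² − 1/6²) = 1.133 eV.
λ = 1240 / 1.133 = 1090 nm.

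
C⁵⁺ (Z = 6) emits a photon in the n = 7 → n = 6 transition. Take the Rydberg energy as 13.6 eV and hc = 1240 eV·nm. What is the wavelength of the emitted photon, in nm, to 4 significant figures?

343.7 nm

For Z = 6 the level energies scale as Z², so the effective Rydberg energy is 13.6 × 36 = 489.6 eV.
ΔE = 489.6 × (1/6² − 1/7²) = 489.6 × 0.007370 = 3.608 eV.
λ = hc/ΔE = 1240 / 3.608 = 343.7 nm.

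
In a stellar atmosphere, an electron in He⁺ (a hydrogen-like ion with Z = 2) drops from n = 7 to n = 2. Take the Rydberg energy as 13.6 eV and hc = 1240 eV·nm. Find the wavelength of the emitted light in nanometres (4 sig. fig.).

For Z = 2 the level energies scale as Z², so the effective Rydberg energy is 13.6 × 4 = 54.40 eV.
ΔE = 54.40 × (1/2² − 1/7²) = 54.40 × 0.2296 = 12.49 eV.
λ = hc/ΔE = 1240 / 12.49 = 99.28 nm.

99.28 nm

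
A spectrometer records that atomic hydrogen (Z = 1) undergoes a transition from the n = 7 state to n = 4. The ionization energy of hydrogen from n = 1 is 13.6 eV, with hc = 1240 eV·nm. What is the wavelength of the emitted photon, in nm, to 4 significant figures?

ΔE = 13.60 × (1/4² − 1/7²) = 13.60 × 0.04209 = 0.5724 eV.
λ = hc/ΔE = 1240 / 0.5724 = 2166 nm.
This line belongs to the Brackett series.

2166 nm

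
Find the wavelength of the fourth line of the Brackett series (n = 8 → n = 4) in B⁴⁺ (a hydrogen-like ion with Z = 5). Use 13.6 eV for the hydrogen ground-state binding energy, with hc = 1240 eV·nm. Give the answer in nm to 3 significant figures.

The Brackett series terminates on n_f = 4; the fourth line has n_i = 4+4 = 8.
ΔE = 340.0 × (1/4² − 1/8²) = 15.94 eV.
λ = 1240 / 15.94 = 77.8 nm.

77.8 nm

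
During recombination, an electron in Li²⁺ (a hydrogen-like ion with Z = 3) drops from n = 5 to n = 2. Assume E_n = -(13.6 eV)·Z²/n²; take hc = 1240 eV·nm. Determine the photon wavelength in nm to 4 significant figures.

48.24 nm

For Z = 3 the level energies scale as Z², so the effective Rydberg energy is 13.6 × 9 = 122.4 eV.
ΔE = 122.4 × (1/2² − 1/5²) = 122.4 × 0.2100 = 25.70 eV.
λ = hc/ΔE = 1240 / 25.70 = 48.24 nm.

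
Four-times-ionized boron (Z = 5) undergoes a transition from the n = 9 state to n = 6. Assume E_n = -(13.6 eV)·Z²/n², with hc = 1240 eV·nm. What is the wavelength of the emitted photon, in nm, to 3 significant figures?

236 nm

For Z = 5 the level energies scale as Z², so the effective Rydberg energy is 13.6 × 25 = 340.0 eV.
ΔE = 340.0 × (1/6² − 1/9²) = 340.0 × 0.01543 = 5.247 eV.
λ = hc/ΔE = 1240 / 5.247 = 236 nm.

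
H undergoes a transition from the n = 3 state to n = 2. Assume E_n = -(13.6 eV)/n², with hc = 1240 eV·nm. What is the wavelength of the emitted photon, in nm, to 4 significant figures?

656.5 nm

ΔE = 13.60 × (1/2² − 1/3²) = 13.60 × 0.1389 = 1.889 eV.
λ = hc/ΔE = 1240 / 1.889 = 656.5 nm.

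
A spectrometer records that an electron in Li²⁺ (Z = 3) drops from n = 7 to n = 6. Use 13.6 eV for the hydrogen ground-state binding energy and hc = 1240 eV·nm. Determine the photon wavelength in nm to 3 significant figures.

1370 nm

For Z = 3 the level energies scale as Z², so the effective Rydberg energy is 13.6 × 9 = 122.4 eV.
ΔE = 122.4 × (1/6² − 1/7²) = 122.4 × 0.007370 = 0.9020 eV.
λ = hc/ΔE = 1240 / 0.9020 = 1370 nm.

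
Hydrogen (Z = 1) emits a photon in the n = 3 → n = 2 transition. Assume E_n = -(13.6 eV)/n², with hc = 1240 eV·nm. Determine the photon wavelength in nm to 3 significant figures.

656 nm

ΔE = 13.60 × (1/2² − 1/3²) = 13.60 × 0.1389 = 1.889 eV.
λ = hc/ΔE = 1240 / 1.889 = 656 nm.
This line belongs to the Balmer series.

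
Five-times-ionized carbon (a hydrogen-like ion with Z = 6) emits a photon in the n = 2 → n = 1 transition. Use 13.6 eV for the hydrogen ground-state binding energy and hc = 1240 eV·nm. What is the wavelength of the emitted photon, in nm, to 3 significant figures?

3.38 nm

For Z = 6 the level energies scale as Z², so the effective Rydberg energy is 13.6 × 36 = 489.6 eV.
ΔE = 489.6 × (1/1² − 1/2²) = 489.6 × 0.7500 = 367.2 eV.
λ = hc/ΔE = 1240 / 367.2 = 3.38 nm.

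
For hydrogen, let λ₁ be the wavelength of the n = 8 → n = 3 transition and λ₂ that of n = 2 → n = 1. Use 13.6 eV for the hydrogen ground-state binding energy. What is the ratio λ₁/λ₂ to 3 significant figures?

7.85

λ ∝ 1/ΔE ∝ 1/(1/n_f² − 1/n_i²), and the Z² and hc factors cancel in the ratio.
λ₁/λ₂ = (1/1² − 1/2²)/(1/3² − 1/8²) = 0.7500/0.09549 = 7.85.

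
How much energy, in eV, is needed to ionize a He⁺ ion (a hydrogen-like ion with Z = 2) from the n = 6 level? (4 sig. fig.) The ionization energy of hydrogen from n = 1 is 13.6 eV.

E_n = −13.6 Z²/n² = −54.40/n² eV for Z = 2.
E_6 = −54.40/36 = −1.511 eV, so ionization (to E = 0) requires 1.511 eV.

1.511 eV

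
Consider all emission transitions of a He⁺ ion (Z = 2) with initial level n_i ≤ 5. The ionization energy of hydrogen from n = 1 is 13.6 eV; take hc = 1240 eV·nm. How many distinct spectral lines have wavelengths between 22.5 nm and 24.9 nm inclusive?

Enumerate all n_i → n_f pairs with 1 ≤ n_f < n_i ≤ 5 and compute λ = 1240 / [13.6·4·(1/n_f² − 1/n_i²)].
Lines falling in [22.5, 24.9] nm: 5→1 (23.74 nm), 4→1 (24.31 nm).

2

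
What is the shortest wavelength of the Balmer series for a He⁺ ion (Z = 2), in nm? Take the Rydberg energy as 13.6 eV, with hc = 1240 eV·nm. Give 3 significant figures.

The Balmer series has lower level n_f = 2; the series limit corresponds to n_i → ∞.
ΔE_max = 13.6 × 4 / 2² = 13.60 eV.
λ_min = 1240 / 13.60 = 91.2 nm.

91.2 nm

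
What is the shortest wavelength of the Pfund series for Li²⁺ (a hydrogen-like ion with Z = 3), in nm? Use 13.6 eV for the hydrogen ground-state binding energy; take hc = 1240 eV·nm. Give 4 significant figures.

253.3 nm

The Pfund series has lower level n_f = 5; the series limit corresponds to n_i → ∞.
ΔE_max = 13.6 × 9 / 5² = 4.896 eV.
λ_min = 1240 / 4.896 = 253.3 nm.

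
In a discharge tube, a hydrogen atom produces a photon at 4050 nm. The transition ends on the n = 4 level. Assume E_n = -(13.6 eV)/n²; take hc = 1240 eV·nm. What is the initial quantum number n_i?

The photon energy is ΔE = hc/λ = 1240 / 4050 = 0.3062 eV.
With Z = 1, ΔE = 13.60 × (1/n_f² − 1/n_i²), so 1/n_f² − 1/n_i² = 0.02251.
With n_f = 4: 1/n_i² = 1/16 − 0.02251 = 0.03999, so n_i ≈ 5.00.

n_i = 5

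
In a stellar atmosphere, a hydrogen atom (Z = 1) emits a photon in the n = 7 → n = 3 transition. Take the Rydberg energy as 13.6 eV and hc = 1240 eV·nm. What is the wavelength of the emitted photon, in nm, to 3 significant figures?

1010 nm

ΔE = 13.60 × (1/3² − 1/7²) = 13.60 × 0.09070 = 1.234 eV.
λ = hc/ΔE = 1240 / 1.234 = 1010 nm.
This line belongs to the Paschen series.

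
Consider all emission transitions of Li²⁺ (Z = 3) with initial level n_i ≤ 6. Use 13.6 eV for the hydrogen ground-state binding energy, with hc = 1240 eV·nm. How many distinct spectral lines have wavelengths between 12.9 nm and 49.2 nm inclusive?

Enumerate all n_i → n_f pairs with 1 ≤ n_f < n_i ≤ 6 and compute λ = 1240 / [13.6·9·(1/n_f² − 1/n_i²)].
Lines falling in [12.9, 49.2] nm: 2→1 (13.51 nm), 6→2 (45.59 nm), 5→2 (48.24 nm).

3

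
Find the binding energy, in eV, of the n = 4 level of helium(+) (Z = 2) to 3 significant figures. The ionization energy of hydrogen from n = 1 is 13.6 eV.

E_n = −13.6 Z²/n² = −54.40/n² eV for Z = 2.
E_4 = −54.40/16 = −3.40 eV, so ionization (to E = 0) requires 3.40 eV.

3.40 eV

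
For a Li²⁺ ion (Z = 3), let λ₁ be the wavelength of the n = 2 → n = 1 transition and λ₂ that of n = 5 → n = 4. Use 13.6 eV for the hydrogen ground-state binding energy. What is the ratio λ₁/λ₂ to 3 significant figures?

λ ∝ 1/ΔE ∝ 1/(1/n_f² − 1/n_i²), and the Z² and hc factors cancel in the ratio.
λ₁/λ₂ = (1/4² − 1/5²)/(1/1² − 1/2²) = 0.02250/0.7500 = 0.0300.

0.0300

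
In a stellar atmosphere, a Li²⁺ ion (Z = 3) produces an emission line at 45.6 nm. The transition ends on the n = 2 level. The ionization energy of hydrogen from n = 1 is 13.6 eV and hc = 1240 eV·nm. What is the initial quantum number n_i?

The photon energy is ΔE = hc/λ = 1240 / 45.6 = 27.19 eV.
With Z = 3, ΔE = 122.4 × (1/n_f² − 1/n_i²), so 1/n_f² − 1/n_i² = 0.2222.
With n_f = 2: 1/n_i² = 1/4 − 0.2222 = 0.02784, so n_i ≈ 5.99.

n_i = 6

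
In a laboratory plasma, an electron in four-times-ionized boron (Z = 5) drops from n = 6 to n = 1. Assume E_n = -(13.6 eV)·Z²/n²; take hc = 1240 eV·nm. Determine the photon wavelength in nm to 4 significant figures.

3.751 nm

For Z = 5 the level energies scale as Z², so the effective Rydberg energy is 13.6 × 25 = 340.0 eV.
ΔE = 340.0 × (1/1² − 1/6²) = 340.0 × 0.9722 = 330.6 eV.
λ = hc/ΔE = 1240 / 330.6 = 3.751 nm.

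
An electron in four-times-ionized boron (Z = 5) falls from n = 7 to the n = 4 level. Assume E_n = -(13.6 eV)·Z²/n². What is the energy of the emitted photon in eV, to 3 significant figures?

The Bohr energies scale as Z², so for Z = 5: E_n = −340.0/n² eV.
E_7 = −340.0/49 = −6.939 eV and E_4 = −340.0/16 = −21.25 eV.
The photon energy is |E_7 − E_4| = 14.3 eV.

14.3 eV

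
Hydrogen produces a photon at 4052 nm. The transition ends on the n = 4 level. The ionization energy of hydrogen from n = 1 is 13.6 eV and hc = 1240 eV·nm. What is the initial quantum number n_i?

n_i = 5

The photon energy is ΔE = hc/λ = 1240 / 4052 = 0.3060 eV.
With Z = 1, ΔE = 13.60 × (1/n_f² − 1/n_i²), so 1/n_f² − 1/n_i² = 0.02250.
With n_f = 4: 1/n_i² = 1/16 − 0.02250 = 0.04000, so n_i ≈ 5.00.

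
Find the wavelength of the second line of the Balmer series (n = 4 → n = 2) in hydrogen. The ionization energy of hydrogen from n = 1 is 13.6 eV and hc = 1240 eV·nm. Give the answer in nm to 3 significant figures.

486 nm

The Balmer series terminates on n_f = 2; the second line has n_i = 2+2 = 4.
ΔE = 13.60 × (1/2² − 1/4²) = 2.550 eV.
λ = 1240 / 2.550 = 486 nm.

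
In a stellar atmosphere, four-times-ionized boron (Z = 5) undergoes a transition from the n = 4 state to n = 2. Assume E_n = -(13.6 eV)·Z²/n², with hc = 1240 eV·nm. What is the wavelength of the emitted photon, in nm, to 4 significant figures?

19.45 nm

For Z = 5 the level energies scale as Z², so the effective Rydberg energy is 13.6 × 25 = 340.0 eV.
ΔE = 340.0 × (1/2² − 1/4²) = 340.0 × 0.1875 = 63.75 eV.
λ = hc/ΔE = 1240 / 63.75 = 19.45 nm.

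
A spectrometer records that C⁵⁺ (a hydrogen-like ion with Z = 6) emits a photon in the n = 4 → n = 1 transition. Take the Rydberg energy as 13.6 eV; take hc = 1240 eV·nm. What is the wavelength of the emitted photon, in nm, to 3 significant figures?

2.70 nm

For Z = 6 the level energies scale as Z², so the effective Rydberg energy is 13.6 × 36 = 489.6 eV.
ΔE = 489.6 × (1/1² − 1/4²) = 489.6 × 0.9375 = 459.0 eV.
λ = hc/ΔE = 1240 / 459.0 = 2.70 nm.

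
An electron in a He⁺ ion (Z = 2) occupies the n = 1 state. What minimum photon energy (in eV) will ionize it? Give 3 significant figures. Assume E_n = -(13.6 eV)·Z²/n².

54.4 eV

E_n = −13.6 Z²/n² = −54.40/n² eV for Z = 2.
E_1 = −54.40/1 = −54.4 eV, so ionization (to E = 0) requires 54.4 eV.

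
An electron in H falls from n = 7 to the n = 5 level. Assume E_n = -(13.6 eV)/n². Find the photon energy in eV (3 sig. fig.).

E_7 = −13.60/49 = −0.2776 eV and E_5 = −13.60/25 = −0.5440 eV.
The photon energy is |E_7 − E_5| = 0.266 eV.

0.266 eV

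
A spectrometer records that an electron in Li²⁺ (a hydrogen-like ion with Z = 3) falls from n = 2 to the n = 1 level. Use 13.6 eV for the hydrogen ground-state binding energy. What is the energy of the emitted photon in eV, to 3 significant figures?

The Bohr energies scale as Z², so for Z = 3: E_n = −122.4/n² eV.
E_2 = −122.4/4 = −30.60 eV and E_1 = −122.4/1 = −122.4 eV.
The photon energy is |E_2 − E_1| = 91.8 eV.

91.8 eV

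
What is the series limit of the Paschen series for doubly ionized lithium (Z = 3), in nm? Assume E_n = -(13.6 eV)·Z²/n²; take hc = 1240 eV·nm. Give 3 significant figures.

91.2 nm

The Paschen series has lower level n_f = 3; the series limit corresponds to n_i → ∞.
ΔE_max = 13.6 × 9 / 3² = 13.60 eV.
λ_min = 1240 / 13.60 = 91.2 nm.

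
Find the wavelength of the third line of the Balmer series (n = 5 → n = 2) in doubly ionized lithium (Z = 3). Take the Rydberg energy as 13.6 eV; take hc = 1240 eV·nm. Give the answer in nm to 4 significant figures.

The Balmer series terminates on n_f = 2; the third line has n_i = 2+3 = 5.
ΔE = 122.4 × (1/2² − 1/5²) = 25.70 eV.
λ = 1240 / 25.70 = 48.24 nm.

48.24 nm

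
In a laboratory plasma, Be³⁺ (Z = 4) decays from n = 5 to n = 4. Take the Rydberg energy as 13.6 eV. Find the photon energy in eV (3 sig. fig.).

The Bohr energies scale as Z², so for Z = 4: E_n = −217.6/n² eV.
E_5 = −217.6/25 = −8.704 eV and E_4 = −217.6/16 = −13.60 eV.
The photon energy is |E_5 − E_4| = 4.90 eV.

4.90 eV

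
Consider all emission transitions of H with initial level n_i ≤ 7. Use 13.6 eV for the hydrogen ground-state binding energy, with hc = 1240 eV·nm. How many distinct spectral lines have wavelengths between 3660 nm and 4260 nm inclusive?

1

Enumerate all n_i → n_f pairs with 1 ≤ n_f < n_i ≤ 7 and compute λ = 1240 / [13.6·1·(1/n_f² − 1/n_i²)].
Lines falling in [3660, 4260] nm: 5→4 (4052 nm).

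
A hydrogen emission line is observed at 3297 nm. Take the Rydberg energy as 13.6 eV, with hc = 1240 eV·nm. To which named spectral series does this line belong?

ΔE = 1240/3297 = 0.3761 eV.
This matches 13.6 × (1/5² − 1/9²), so n_f = 5: the Pfund series.

Pfund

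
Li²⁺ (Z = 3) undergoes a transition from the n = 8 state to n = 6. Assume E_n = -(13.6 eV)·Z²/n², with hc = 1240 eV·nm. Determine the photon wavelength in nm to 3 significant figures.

834 nm

For Z = 3 the level energies scale as Z², so the effective Rydberg energy is 13.6 × 9 = 122.4 eV.
ΔE = 122.4 × (1/6² − 1/8²) = 122.4 × 0.01215 = 1.488 eV.
λ = hc/ΔE = 1240 / 1.488 = 834 nm.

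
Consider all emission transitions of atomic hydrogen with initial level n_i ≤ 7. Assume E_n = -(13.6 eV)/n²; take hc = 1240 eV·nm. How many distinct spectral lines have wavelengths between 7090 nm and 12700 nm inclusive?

Enumerate all n_i → n_f pairs with 1 ≤ n_f < n_i ≤ 7 and compute λ = 1240 / [13.6·1·(1/n_f² − 1/n_i²)].
Lines falling in [7090, 12700] nm: 6→5 (7460 nm), 7→6 (12370 nm).

2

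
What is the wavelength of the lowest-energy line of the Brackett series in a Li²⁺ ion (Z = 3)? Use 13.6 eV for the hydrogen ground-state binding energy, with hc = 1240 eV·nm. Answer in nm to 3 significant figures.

450 nm

The Brackett series terminates on n_f = 4; the first line has n_i = 4+1 = 5.
ΔE = 122.4 × (1/4² − 1/5²) = 2.754 eV.
λ = 1240 / 2.754 = 450 nm.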